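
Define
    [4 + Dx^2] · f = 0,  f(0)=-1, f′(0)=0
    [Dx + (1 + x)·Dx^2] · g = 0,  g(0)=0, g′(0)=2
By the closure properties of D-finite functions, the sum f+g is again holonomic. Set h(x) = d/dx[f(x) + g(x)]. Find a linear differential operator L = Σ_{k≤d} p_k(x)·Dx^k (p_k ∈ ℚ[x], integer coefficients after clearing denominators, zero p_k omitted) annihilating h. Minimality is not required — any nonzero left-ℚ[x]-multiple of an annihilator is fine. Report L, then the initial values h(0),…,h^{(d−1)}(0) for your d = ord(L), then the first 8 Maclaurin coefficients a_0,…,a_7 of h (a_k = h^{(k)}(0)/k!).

f: a_k = -1, 0, 2, 0, -2/3, 0, 4/45, 0, …
g: a_k = 0, 2, -1, 2/3, -1/2, 2/5, -1/3, 2/7, …
h₀=f+g: left-lcm gives L₀, ord ≤ 4.
Derive L from L₀ (diff closure).
L = (20 + 16·x + 8·x^2) + (12 + 28·x + 24·x^2 + 8·x^3)·Dx + (5 + 4·x + 2·x^2)·Dx^2 + (3 + 7·x + 6·x^2 + 2·x^3)·Dx^3  (order 3).
h: a_k = 2, 2, 2, -14/3, 2, -22/15, 2, -646/315, …
ICs: h(0) = 2, h′(0) = 2, h′′(0) = 4.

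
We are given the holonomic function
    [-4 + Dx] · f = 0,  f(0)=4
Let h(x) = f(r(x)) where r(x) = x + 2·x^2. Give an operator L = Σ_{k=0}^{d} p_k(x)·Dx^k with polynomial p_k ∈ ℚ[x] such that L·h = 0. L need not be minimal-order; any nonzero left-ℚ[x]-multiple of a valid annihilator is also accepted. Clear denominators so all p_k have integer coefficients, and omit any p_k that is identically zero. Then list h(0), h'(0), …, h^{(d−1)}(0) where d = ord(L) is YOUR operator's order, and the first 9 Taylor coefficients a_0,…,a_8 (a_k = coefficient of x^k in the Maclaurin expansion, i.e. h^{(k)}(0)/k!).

f: a_k = 4, 16, 32, 128/3, 128/3, 512/15, 1024/45, 4096/315, 2048/315, …
L₀ from L_f via x↦r, Dx↦r'^{-1}Dx.
L = (-4 - 16·x) + Dx  (order 1).
h: a_k = 4, 16, 64, 512/3, 1280/3, 13312/15, 77824/45, 950272/315, 1564672/315, …
ICs: h(0) = 4.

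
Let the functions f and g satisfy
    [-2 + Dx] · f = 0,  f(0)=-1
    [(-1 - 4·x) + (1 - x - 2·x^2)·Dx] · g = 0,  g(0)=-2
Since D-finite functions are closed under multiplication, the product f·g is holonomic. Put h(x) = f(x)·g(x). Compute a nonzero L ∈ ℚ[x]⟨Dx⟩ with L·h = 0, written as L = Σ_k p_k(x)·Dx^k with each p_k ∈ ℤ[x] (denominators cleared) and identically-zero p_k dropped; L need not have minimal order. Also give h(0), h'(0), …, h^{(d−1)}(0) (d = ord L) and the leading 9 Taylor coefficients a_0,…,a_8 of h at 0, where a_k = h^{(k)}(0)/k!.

f: a_k = -1, -2, -2, -4/3, -2/3, -4/15, -4/45, -8/315, -2/315, …
g: a_k = -2, -2, -6, -10, -22, -42, -86, -170, -342, …
Sym-product of L_f,L_g gives L₀ (≤ ord 1).
L = (3 + 2·x - 4·x^2) + (-1 + x + 2·x^2)·Dx  (order 1).
h: a_k = 2, 6, 14, 86/3, 58, 1738/15, 10442/45, 16234/35, 292298/315, …
ICs: h(0) = 2.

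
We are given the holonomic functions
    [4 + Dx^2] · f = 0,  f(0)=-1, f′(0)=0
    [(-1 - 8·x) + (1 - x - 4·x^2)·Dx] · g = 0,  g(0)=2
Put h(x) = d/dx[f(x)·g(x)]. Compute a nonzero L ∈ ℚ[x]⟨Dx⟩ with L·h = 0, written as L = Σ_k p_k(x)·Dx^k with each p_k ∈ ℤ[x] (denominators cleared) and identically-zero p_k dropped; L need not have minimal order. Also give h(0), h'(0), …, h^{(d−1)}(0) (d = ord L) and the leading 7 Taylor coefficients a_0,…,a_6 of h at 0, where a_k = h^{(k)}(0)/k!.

f: a_k = -1, 0, 2, 0, -2/3, 0, 4/45, …
g: a_k = 2, 2, 10, 18, 58, 130, 362, …
L₀ := L_f ⊗_s L_g (sym. prod.), ord ≤ 2.
Differentiate: ansatz ord ≤ ord L₀ ⇒ L.
L = (18 - 8·x - 28·x^2 + 32·x^3 + 64·x^4) + (4 + 34·x + 24·x^2 + 64·x^3)·Dx + (-1 + x^2 + 8·x^3 + 16·x^4)·Dx^2  (order 2).
h: a_k = -2, -12, -42, -472/3, -1430/3, -22724/15, -199654/45, …
ICs: h(0) = -2, h′(0) = -12.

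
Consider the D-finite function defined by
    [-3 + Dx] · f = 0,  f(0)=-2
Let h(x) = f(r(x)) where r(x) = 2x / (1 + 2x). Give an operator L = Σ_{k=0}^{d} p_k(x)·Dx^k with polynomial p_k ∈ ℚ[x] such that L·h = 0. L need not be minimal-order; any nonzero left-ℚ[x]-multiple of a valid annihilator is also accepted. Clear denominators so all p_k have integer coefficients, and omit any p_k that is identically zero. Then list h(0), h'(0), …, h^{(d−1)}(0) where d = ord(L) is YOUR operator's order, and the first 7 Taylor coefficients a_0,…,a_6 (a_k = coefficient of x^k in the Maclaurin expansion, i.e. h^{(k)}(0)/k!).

L = -6 + (1 + 4·x + 4·x^2)·Dx  (order 1).
h: a_k = -2, -12, -12, 24, -12, -168/5, 552/5, …
ICs: h(0) = -2.

f: a_k = -2, -6, -9, -9, -27/4, -81/20, -81/40, …
h₀=f(r): pull back L_f along r ⇒ L₀.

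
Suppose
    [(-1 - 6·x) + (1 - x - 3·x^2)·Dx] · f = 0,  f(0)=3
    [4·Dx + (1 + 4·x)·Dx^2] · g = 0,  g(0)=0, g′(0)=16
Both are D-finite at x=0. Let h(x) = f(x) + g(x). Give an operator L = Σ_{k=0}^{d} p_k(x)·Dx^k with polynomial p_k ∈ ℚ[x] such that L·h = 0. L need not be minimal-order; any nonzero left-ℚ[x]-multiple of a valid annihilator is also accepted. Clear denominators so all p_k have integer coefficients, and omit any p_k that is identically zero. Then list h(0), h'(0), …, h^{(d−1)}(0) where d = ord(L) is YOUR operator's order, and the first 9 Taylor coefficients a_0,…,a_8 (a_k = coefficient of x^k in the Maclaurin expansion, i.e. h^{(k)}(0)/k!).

L = (212 + 1072·x + 3144·x^2 + 2160·x^3 + 2592·x^4)·Dx + (5 + 248·x + 1922·x^2 + 4308·x^3 + 4464·x^4 + 4320·x^5)·Dx^2 + (-6 - 53·x - 108·x^2 + 110·x^3 + 519·x^4 + 1044·x^5 + 864·x^6)·Dx^3  (order 3).
h: a_k = 3, 19, -20, 319/3, -199, 4696/5, -7319/3, 70093/7, -31244, …
ICs: h(0) = 3, h′(0) = 19, h′′(0) = -40.

f: a_k = 3, 3, 12, 21, 57, 120, 291, 651, 1524, …
g: a_k = 0, 16, -32, 256/3, -256, 4096/5, -8192/3, 65536/7, -32768, …
L₀ := lclm(L_f,L_g); ord L₀ ≤ 1+2.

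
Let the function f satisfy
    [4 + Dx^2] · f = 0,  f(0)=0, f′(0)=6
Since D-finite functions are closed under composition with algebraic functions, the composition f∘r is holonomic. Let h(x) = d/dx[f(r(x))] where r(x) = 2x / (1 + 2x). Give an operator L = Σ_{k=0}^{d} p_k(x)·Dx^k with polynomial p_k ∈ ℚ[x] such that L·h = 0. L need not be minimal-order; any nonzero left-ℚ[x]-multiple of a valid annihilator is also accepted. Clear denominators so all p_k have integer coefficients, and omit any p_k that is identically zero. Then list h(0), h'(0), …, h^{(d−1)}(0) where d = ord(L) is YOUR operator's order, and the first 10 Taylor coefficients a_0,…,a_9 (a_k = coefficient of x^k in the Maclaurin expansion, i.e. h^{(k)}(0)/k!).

L = (40 + 96·x + 96·x^2) + (12 + 72·x + 144·x^2 + 96·x^3)·Dx + (1 + 8·x + 24·x^2 + 32·x^3 + 16·x^4)·Dx^2  (order 2).
h: a_k = 12, -48, 48, 384, -2752, 11520, -565504/15, 1552384/15, -25222144/105, 9367552/21, …
ICs: h(0) = 12, h′(0) = -48.

f: a_k = 0, 6, 0, -4, 0, 4/5, 0, -8/105, 0, 4/945, …
h₀=f(r): pull back L_f along r ⇒ L₀.
h=h₀': d/dx-closure on L₀ ⇒ L.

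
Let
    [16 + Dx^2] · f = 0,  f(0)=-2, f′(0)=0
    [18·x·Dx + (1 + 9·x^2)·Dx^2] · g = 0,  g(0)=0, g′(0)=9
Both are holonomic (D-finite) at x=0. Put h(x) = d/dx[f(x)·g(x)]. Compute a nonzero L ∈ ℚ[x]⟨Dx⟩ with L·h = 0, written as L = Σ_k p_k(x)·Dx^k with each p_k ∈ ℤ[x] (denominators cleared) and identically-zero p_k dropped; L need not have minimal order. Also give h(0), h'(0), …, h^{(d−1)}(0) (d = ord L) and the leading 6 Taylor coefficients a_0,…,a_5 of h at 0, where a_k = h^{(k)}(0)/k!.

f: a_k = -2, 0, 16, 0, -64/3, 0, …
g: a_k = 0, 9, 0, -27, 0, 729/5, …
Sym-product of L_f,L_g gives L₀ (≤ ord 4).
Derive L from L₀ (diff closure).
L = (524992 + 14103936·x^2 + 183342528·x^4 + 608394240·x^6 + 1431032832·x^8 + 3627970560·x^10 + 8707129344·x^12) + (314208·x + 11036736·x^3 + 108591840·x^5 + 419904000·x^7 + 1209323520·x^9 + 2176782336·x^11)·Dx + (38012 + 1098792·x^2 + 14837580·x^4 + 64186992·x^6 + 209112192·x^8 + 589545216·x^10 + 1088391168·x^12)·Dx^2 + (19638·x + 689796·x^3 + 6786990·x^5 + 26244000·x^7 + 75582720·x^9 + 136048896·x^11)·Dx^3 + (325 + 13581·x^2 + 211167·x^4 + 1635147·x^6 + 7479540·x^8 + 22674816·x^10 + 34012224·x^12)·Dx^4  (order 4).
h: a_k = -18, 0, 594, 0, -4578, 0, …
ICs: h(0) = -18, h′(0) = 0, h′′(0) = 1188, h′′′(0) = 0.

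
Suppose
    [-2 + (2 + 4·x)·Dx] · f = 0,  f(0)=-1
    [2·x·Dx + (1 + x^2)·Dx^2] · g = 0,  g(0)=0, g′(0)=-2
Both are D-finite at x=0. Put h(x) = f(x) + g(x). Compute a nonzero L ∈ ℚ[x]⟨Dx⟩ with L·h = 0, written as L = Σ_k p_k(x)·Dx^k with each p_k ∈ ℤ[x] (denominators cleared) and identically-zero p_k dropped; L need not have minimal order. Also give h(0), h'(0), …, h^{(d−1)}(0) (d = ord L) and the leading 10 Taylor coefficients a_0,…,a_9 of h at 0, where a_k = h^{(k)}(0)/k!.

f: a_k = -1, -1, 1/2, -1/2, 5/8, -7/8, 21/16, -33/16, 429/128, -715/128, …
g: a_k = 0, -2, 0, 2/3, 0, -2/5, 0, 2/7, 0, -2/9, …
L₀ := lclm(L_f,L_g); ord L₀ ≤ 1+2.
L = (-2 - 10·x + 6·x^2 + 6·x^3)·Dx + (-5 - 8·x - 8·x^2 + 24·x^3 + 21·x^4)·Dx^2 + (-1 + 6·x^2 + 6·x^3 + 7·x^4 + 6·x^5)·Dx^3  (order 3).
h: a_k = -1, -3, 1/2, 1/6, 5/8, -51/40, 21/16, -199/112, 429/128, -6691/1152, …
ICs: h(0) = -1, h′(0) = -3, h′′(0) = 1.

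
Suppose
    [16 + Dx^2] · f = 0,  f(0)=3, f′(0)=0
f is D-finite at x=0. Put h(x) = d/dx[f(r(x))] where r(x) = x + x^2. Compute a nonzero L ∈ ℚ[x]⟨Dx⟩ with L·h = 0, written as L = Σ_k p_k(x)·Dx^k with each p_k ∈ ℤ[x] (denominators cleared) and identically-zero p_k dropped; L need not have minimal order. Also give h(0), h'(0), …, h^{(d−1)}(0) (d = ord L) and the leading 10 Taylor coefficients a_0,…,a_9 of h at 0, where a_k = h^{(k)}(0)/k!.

L = (28 + 128·x + 384·x^2 + 512·x^3 + 256·x^4) + (-6 - 12·x)·Dx + (1 + 4·x + 4·x^2)·Dx^2  (order 2).
h: a_k = 0, -48, -144, 32, 640, 5248/5, 896/5, -184064/105, -95232/35, -1137152/945, …
ICs: h(0) = 0, h′(0) = -48.

f: a_k = 3, 0, -24, 0, 32, 0, -256/15, 0, 512/105, 0, …
f∘r: x↦r, Dx↦Dx/r' in L_f ⇒ L₀.
h₀' ⇒ L via d/dx closure of L₀.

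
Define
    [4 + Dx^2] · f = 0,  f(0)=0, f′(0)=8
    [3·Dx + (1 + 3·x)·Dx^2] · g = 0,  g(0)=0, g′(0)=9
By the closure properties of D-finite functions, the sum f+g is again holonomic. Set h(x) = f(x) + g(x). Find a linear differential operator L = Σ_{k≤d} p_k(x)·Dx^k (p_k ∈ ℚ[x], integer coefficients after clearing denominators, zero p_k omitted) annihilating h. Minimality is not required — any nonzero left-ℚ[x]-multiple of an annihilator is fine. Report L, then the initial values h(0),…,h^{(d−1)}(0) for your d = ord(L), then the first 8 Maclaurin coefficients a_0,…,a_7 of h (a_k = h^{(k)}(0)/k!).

f: a_k = 0, 8, 0, -16/3, 0, 16/15, 0, -32/315, …
g: a_k = 0, 9, -27/2, 27, -243/4, 729/5, -729/2, 6561/7, …
Weyl lclm of L_f,L_g ⇒ L₀ (ord ≤ 4).
L = (348 + 144·x + 216·x^2)·Dx + (44 + 180·x + 216·x^2 + 216·x^3)·Dx^2 + (87 + 36·x + 54·x^2)·Dx^3 + (11 + 45·x + 54·x^2 + 54·x^3)·Dx^4  (order 4).
h: a_k = 0, 17, -27/2, 65/3, -243/4, 2203/15, -729/2, 295213/315, …
ICs: h(0) = 0, h′(0) = 17, h′′(0) = -27, h′′′(0) = 130.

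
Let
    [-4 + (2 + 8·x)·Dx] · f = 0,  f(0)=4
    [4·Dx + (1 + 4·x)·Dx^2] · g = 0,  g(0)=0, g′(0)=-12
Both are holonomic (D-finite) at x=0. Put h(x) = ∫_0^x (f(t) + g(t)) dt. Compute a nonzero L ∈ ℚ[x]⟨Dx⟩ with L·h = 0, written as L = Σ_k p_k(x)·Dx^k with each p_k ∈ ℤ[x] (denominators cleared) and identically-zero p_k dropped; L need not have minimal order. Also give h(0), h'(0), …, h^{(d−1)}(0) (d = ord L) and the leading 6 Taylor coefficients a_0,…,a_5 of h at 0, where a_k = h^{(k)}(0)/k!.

f: a_k = 4, 8, -8, 16, -40, 112, …
g: a_k = 0, -12, 24, -64, 192, -3072/5, …
L₀ := lclm(L_f,L_g); ord L₀ ≤ 1+2.
h=∫₀ˣh₀: take L = L₀·Dx.
L = 8·Dx^2 + (10 + 40·x)·Dx^3 + (1 + 8·x + 16·x^2)·Dx^4  (order 4).
h: a_k = 0, 4, -2, 16/3, -12, 152/5, …
ICs: h(0) = 0, h′(0) = 4, h′′(0) = -4, h′′′(0) = 32.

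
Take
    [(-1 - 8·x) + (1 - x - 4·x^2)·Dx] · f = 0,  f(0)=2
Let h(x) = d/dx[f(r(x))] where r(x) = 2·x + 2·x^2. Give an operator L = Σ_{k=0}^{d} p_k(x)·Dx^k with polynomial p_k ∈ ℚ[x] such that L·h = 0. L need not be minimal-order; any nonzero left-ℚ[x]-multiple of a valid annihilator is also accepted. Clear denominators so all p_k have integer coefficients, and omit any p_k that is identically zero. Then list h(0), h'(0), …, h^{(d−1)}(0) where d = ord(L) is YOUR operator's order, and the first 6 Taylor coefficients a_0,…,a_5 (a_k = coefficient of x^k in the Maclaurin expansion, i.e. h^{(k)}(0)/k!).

f: a_k = 2, 2, 10, 18, 58, 130, …
Change of var in L_f (x↦r) gives L₀.
Differentiate: ansatz ord ≤ ord L₀ ⇒ L.
L = (22 + 204·x + 1260·x^2 + 4672·x^3 + 8736·x^4 + 7680·x^5 + 2560·x^6) + (-1 - 16·x + 6·x^2 + 420·x^3 + 1520·x^4 + 2400·x^5 + 1792·x^6 + 512·x^7)·Dx  (order 1).
h: a_k = 4, 88, 672, 5600, 41520, 298080, …
ICs: h(0) = 4.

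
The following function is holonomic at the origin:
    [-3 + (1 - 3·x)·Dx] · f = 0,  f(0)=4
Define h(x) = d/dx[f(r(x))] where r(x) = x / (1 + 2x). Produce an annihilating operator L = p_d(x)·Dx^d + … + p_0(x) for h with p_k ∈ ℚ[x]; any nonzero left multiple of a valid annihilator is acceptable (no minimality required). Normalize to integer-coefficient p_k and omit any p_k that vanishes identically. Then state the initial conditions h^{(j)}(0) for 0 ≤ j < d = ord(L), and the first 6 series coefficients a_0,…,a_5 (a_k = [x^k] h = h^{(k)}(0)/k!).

f: a_k = 4, 12, 36, 108, 324, 972, …
Substitute x→r, Dx→(1/r')Dx; clear ⇒ L₀.
h₀' ⇒ L via d/dx closure of L₀.
L = 4 + (-2 + 2·x)·Dx  (order 1).
h: a_k = 12, 24, 36, 48, 60, 72, …
ICs: h(0) = 12.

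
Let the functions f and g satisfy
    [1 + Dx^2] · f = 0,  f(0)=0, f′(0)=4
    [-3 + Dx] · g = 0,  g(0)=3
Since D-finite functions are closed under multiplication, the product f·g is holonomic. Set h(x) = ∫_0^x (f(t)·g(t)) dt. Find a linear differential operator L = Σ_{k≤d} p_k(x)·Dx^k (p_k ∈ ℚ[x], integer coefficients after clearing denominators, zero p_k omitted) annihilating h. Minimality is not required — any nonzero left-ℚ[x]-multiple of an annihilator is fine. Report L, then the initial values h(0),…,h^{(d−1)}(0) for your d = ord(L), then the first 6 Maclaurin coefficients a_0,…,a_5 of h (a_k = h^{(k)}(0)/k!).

f: a_k = 0, 4, 0, -2/3, 0, 1/30, …
g: a_k = 3, 9, 27/2, 27/2, 81/8, 243/40, …
Sym-product of L_f,L_g gives L₀ (≤ ord 2).
∫: right-multiply L₀ by Dx.
L = 10·Dx - 6·Dx^2 + Dx^3  (order 3).
h: a_k = 0, 0, 6, 12, 13, 48/5, …
ICs: h(0) = 0, h′(0) = 0, h′′(0) = 12.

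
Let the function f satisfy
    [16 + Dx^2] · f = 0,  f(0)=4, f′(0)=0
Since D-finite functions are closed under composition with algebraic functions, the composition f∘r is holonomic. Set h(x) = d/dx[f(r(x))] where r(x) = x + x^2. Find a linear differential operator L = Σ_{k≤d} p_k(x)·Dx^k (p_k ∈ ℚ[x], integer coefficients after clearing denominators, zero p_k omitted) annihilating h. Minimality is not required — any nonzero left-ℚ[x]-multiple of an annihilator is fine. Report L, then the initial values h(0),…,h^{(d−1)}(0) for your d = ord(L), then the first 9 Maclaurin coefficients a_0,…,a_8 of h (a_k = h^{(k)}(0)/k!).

f: a_k = 4, 0, -32, 0, 128/3, 0, -1024/45, 0, 2048/315, …
Change of var in L_f (x↦r) gives L₀.
Derive L from L₀ (diff closure).
L = (28 + 128·x + 384·x^2 + 512·x^3 + 256·x^4) + (-6 - 12·x)·Dx + (1 + 4·x + 4·x^2)·Dx^2  (order 2).
h: a_k = 0, -64, -192, 128/3, 2560/3, 20992/15, 3584/15, -736256/315, -126976/35, …
ICs: h(0) = 0, h′(0) = -64.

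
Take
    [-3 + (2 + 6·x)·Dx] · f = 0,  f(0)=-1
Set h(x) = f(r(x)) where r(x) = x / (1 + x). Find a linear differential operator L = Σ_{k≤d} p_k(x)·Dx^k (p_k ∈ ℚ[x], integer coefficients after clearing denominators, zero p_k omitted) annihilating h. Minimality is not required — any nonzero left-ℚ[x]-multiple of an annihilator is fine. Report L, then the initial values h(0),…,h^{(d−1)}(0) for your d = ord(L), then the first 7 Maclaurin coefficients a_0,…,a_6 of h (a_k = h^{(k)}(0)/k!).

L = -3 + (2 + 10·x + 8·x^2)·Dx  (order 1).
h: a_k = -1, -3/2, 21/8, -87/16, 1677/128, -9069/256, 106305/1024, …
ICs: h(0) = -1.

f: a_k = -1, -3/2, 9/8, -27/16, 405/128, -1701/256, 15309/1024, …
f∘r: x↦r, Dx↦Dx/r' in L_f ⇒ L₀.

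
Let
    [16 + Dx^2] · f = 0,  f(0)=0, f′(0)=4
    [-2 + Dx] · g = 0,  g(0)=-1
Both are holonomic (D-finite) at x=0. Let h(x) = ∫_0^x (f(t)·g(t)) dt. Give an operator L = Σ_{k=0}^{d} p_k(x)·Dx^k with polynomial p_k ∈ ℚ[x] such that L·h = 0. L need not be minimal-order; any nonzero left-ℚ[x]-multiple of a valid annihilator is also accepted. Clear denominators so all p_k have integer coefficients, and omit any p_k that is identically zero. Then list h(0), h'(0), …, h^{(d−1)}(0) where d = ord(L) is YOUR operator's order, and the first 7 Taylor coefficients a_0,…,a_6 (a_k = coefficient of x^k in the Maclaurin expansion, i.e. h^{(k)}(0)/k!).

f: a_k = 0, 4, 0, -32/3, 0, 128/15, 0, …
g: a_k = -1, -2, -2, -4/3, -2/3, -4/15, -4/45, …
h₀=f·g: eliminate ⇒ L₀, order ≤ 2·1.
h=∫₀ˣh₀: take L = L₀·Dx.
L = 20·Dx - 4·Dx^2 + Dx^3  (order 3).
h: a_k = 0, 0, -2, -8/3, 2/3, 16/5, 76/45, …
ICs: h(0) = 0, h′(0) = 0, h′′(0) = -4.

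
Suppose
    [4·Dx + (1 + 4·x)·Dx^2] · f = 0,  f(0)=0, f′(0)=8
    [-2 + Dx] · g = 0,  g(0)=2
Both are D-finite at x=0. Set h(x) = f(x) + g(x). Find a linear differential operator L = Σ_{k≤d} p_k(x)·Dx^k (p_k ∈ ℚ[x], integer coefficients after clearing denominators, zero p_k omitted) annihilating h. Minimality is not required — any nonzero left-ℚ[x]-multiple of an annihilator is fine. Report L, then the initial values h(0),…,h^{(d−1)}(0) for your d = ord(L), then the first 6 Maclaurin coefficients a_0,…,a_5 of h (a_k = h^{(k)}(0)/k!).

f: a_k = 0, 8, -16, 128/3, -128, 2048/5, …
g: a_k = 2, 4, 4, 8/3, 4/3, 8/15, …
L₀ := lclm(L_f,L_g); ord L₀ ≤ 2+1.
L = (-40 - 32·x)·Dx + (14 - 16·x - 32·x^2)·Dx^2 + (3 + 16·x + 16·x^2)·Dx^3  (order 3).
h: a_k = 2, 12, -12, 136/3, -380/3, 6152/15, …
ICs: h(0) = 2, h′(0) = 12, h′′(0) = -24.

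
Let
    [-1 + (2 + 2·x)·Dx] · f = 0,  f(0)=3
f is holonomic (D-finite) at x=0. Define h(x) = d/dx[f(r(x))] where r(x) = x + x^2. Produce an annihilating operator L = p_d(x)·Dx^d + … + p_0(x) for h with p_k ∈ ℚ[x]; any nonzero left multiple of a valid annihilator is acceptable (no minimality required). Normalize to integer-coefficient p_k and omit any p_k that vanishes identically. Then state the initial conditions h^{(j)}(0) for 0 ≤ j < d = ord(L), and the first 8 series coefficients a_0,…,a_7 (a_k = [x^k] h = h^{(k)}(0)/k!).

f: a_k = 3, 3/2, -3/8, 3/16, -15/128, 21/256, -63/1024, 99/2048, …
f∘r: x↦r, Dx↦Dx/r' in L_f ⇒ L₀.
h=h₀': d/dx-closure on L₀ ⇒ L.
L = 3 + (-2 - 6·x - 6·x^2 - 4·x^3)·Dx  (order 1).
h: a_k = 3/2, 9/4, -27/16, 9/32, 225/256, -513/512, 441/2048, 2601/4096, …
ICs: h(0) = 3/2.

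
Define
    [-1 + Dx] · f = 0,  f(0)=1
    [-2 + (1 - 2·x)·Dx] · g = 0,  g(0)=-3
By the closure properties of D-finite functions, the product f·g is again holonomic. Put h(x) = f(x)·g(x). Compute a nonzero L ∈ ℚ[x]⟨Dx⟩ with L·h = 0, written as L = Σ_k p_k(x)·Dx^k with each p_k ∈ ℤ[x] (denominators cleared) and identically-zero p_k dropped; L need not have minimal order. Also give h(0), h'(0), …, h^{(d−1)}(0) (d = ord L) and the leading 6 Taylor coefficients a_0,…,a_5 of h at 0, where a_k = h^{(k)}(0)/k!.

f: a_k = 1, 1, 1/2, 1/6, 1/24, 1/120, …
g: a_k = -3, -6, -12, -24, -48, -96, …
Sym-product of L_f,L_g gives L₀ (≤ ord 1).
L = (3 - 2·x) + (-1 + 2·x)·Dx  (order 1).
h: a_k = -3, -9, -39/2, -79/2, -633/8, -6331/40, …
ICs: h(0) = -3.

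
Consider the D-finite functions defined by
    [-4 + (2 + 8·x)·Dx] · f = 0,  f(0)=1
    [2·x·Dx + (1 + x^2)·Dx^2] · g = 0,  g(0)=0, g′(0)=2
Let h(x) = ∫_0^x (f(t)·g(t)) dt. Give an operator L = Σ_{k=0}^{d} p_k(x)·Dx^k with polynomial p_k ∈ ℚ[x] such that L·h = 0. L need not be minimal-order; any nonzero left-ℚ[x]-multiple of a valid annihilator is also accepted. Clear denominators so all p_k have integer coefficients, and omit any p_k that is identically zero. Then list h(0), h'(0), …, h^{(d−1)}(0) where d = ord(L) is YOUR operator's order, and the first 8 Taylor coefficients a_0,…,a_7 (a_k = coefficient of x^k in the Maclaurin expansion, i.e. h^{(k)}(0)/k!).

f: a_k = 1, 2, -2, 4, -10, 28, -84, 264, …
g: a_k = 0, 2, 0, -2/3, 0, 2/5, 0, -2/7, …
Product ⇒ symmetric product L₀, ord ≤ 2.
Integrate: L := L₀·Dx.
L = (12 - 4·x - 4·x^2)·Dx + (-4 - 14·x + 12·x^2 + 16·x^3)·Dx^2 + (1 + 8·x + 17·x^2 + 8·x^3 + 16·x^4)·Dx^3  (order 3).
h: a_k = 0, 0, 1, 4/3, -7/6, 4/3, -137/45, 116/15, …
ICs: h(0) = 0, h′(0) = 0, h′′(0) = 2.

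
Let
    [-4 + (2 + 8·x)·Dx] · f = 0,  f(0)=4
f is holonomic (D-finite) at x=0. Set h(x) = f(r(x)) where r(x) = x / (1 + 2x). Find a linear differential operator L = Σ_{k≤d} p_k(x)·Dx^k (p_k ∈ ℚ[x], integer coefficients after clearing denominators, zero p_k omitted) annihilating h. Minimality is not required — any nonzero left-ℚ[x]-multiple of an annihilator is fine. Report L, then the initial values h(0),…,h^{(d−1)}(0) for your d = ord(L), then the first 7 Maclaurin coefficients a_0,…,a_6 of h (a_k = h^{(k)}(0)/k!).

L = -2 + (1 + 8·x + 12·x^2)·Dx  (order 1).
h: a_k = 4, 8, -24, 80, -296, 1200, -5232, …
ICs: h(0) = 4.

f: a_k = 4, 8, -8, 16, -40, 112, -336, …
L₀ from L_f via x↦r, Dx↦r'^{-1}Dx.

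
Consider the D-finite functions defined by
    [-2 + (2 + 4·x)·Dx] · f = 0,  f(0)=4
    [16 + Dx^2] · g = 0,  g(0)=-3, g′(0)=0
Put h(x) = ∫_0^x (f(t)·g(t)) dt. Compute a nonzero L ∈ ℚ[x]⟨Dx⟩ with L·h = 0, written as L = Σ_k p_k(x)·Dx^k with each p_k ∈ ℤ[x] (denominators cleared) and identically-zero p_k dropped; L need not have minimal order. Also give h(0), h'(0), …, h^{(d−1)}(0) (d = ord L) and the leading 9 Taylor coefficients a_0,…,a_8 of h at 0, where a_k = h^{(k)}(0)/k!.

L = (19 + 64·x + 64·x^2)·Dx + (-2 - 4·x)·Dx^2 + (1 + 4·x + 4·x^2)·Dx^3  (order 3).
h: a_k = 0, -12, -6, 34, 45/2, -337/10, -181/12, 5281/420, 3811/480, …
ICs: h(0) = 0, h′(0) = -12, h′′(0) = -12.

f: a_k = 4, 4, -2, 2, -5/2, 7/2, -21/4, 33/4, -429/32, …
g: a_k = -3, 0, 24, 0, -32, 0, 256/15, 0, -512/105, …
Product ⇒ symmetric product L₀, ord ≤ 2.
∫: right-multiply L₀ by Dx.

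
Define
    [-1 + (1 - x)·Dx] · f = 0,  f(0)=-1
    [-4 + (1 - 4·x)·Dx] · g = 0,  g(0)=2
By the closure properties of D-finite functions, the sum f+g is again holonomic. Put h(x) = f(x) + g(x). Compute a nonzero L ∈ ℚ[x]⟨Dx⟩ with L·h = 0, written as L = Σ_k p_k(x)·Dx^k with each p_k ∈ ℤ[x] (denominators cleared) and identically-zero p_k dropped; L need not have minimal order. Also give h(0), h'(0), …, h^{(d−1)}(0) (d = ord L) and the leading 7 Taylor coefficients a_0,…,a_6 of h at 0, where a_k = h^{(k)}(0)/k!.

L = -8 + (10 - 16·x)·Dx + (-1 + 5·x - 4·x^2)·Dx^2  (order 2).
h: a_k = 1, 7, 31, 127, 511, 2047, 8191, …
ICs: h(0) = 1, h′(0) = 7.

f: a_k = -1, -1, -1, -1, -1, -1, -1, …
g: a_k = 2, 8, 32, 128, 512, 2048, 8192, …
f+g: L₀ = lclm(L_f,L_g), ord ≤ 1+1.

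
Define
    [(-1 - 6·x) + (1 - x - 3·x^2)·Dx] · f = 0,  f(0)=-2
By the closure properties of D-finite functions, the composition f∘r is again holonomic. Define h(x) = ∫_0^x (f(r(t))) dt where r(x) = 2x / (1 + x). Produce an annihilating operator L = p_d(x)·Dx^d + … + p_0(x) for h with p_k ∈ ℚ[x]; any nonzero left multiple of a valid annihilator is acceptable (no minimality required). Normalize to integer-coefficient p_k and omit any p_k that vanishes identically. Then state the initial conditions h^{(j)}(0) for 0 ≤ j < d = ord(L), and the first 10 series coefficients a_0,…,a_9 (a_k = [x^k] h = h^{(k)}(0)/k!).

L = (2 + 26·x)·Dx + (-1 - x + 13·x^2 + 13·x^3)·Dx^2  (order 2).
h: a_k = 0, -2, -2, -28/3, -13, -364/5, -338/3, -676, -2197/2, -61516/9, …
ICs: h(0) = 0, h′(0) = -2.

f: a_k = -2, -2, -8, -14, -38, -80, -194, -434, -1016, -2318, …
f∘r: x↦r, Dx↦Dx/r' in L_f ⇒ L₀.
Integrate: L := L₀·Dx.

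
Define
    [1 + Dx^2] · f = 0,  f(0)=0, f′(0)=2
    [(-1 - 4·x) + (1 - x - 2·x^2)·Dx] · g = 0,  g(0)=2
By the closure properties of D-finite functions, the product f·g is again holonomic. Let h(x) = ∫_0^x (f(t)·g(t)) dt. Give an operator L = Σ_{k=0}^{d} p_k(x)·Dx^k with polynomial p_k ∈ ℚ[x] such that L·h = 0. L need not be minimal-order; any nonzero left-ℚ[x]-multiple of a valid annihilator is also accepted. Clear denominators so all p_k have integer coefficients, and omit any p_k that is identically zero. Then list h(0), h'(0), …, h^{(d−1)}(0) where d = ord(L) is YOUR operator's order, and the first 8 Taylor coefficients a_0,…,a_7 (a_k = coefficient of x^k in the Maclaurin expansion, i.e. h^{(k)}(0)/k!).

L = (3 + x + 2·x^2)·Dx + (2 + 8·x)·Dx^2 + (-1 + x + 2·x^2)·Dx^3  (order 3).
h: a_k = 0, 0, 2, 4/3, 17/6, 58/15, 1261/180, 807/70, …
ICs: h(0) = 0, h′(0) = 0, h′′(0) = 4.

f: a_k = 0, 2, 0, -1/3, 0, 1/60, 0, -1/2520, …
g: a_k = 2, 2, 6, 10, 22, 42, 86, 170, …
Product ⇒ symmetric product L₀, ord ≤ 2.
h=∫h₀ ⇒ L = L₀·Dx.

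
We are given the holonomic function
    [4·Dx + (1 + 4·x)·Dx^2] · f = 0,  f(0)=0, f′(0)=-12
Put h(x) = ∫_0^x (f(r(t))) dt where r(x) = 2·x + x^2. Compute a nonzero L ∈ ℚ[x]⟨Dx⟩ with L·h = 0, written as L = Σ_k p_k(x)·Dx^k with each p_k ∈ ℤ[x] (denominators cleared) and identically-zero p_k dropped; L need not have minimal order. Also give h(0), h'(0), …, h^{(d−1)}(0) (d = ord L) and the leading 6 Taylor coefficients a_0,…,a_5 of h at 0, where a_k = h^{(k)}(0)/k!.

f: a_k = 0, -12, 24, -64, 192, -3072/5, …
h₀=f(r): pull back L_f along r ⇒ L₀.
Integrate: L := L₀·Dx.
L = (7 + 8·x + 4·x^2)·Dx^2 + (1 + 9·x + 12·x^2 + 4·x^3)·Dx^3  (order 3).
h: a_k = 0, 0, -12, 28, -104, 2328/5, …
ICs: h(0) = 0, h′(0) = 0, h′′(0) = -24.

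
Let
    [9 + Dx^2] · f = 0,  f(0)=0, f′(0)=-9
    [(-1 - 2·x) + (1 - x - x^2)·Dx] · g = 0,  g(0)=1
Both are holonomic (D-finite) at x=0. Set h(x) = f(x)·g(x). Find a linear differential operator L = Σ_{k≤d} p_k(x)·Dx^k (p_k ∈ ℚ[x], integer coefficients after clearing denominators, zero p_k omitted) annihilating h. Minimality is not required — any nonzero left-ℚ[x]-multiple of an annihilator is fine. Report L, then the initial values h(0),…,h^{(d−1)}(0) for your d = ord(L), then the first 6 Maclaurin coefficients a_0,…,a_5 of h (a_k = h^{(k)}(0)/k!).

L = (-7 + 9·x + 9·x^2) + (2 + 4·x)·Dx + (-1 + x + x^2)·Dx^2  (order 2).
h: a_k = 0, -9, -9, -9/2, -27/2, -963/40, …
ICs: h(0) = 0, h′(0) = -9.

f: a_k = 0, -9, 0, 27/2, 0, -243/40, …
g: a_k = 1, 1, 2, 3, 5, 8, …
Product ⇒ symmetric product L₀, ord ≤ 2.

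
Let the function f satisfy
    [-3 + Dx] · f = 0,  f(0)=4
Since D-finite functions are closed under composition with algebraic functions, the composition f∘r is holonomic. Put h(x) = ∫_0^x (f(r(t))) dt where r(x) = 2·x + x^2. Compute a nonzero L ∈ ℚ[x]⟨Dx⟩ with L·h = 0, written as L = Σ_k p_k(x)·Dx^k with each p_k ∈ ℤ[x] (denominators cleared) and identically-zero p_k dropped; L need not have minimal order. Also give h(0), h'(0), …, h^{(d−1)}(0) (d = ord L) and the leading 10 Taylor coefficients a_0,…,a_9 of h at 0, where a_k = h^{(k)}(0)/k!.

L = (-6 - 6·x)·Dx + Dx^2  (order 2).
h: a_k = 0, 4, 12, 28, 54, 90, 666/5, 6246/35, 15363/70, 17529/70, …
ICs: h(0) = 0, h′(0) = 4.

f: a_k = 4, 12, 18, 18, 27/2, 81/10, 81/20, 243/140, 729/1120, 243/1120, …
L₀ from L_f via x↦r, Dx↦r'^{-1}Dx.
h=∫h₀ ⇒ L = L₀·Dx.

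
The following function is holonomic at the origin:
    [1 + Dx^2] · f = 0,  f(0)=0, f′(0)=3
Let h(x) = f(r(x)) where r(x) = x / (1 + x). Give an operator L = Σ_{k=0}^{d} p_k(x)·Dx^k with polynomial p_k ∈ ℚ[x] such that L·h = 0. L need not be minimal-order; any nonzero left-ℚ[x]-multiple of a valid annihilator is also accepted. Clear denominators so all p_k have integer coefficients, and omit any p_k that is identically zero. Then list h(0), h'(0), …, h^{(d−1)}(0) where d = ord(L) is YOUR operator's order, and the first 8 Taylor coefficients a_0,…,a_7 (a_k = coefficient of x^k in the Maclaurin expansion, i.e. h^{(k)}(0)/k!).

L = 1 + (2 + 6·x + 6·x^2 + 2·x^3)·Dx + (1 + 4·x + 6·x^2 + 4·x^3 + x^4)·Dx^2  (order 2).
h: a_k = 0, 3, -3, 5/2, -3/2, 1/40, 15/8, -6931/1680, …
ICs: h(0) = 0, h′(0) = 3.

f: a_k = 0, 3, 0, -1/2, 0, 1/40, 0, -1/1680, …
f∘r: x↦r, Dx↦Dx/r' in L_f ⇒ L₀.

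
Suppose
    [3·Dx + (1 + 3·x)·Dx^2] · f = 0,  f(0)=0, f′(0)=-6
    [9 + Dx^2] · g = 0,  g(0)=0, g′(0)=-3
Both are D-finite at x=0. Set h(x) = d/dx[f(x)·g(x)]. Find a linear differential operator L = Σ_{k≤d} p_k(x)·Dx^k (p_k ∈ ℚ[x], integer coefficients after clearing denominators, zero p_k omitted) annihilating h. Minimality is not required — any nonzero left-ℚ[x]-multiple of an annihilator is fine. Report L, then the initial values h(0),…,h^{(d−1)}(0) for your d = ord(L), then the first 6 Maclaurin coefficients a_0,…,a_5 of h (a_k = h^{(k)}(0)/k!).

f: a_k = 0, -6, 9, -18, 81/2, -486/5, …
g: a_k = 0, -3, 0, 9/2, 0, -81/40, …
h₀=f·g: eliminate ⇒ L₀, order ≤ 2·2.
h₀' ⇒ L via d/dx closure of L₀.
L = (-675 - 3564·x - 10206·x^2 + 8748·x^3 + 94041·x^4 + 157464·x^5 + 78732·x^6) + (-216 - 864·x + 1620·x^2 + 14580·x^3 + 29160·x^4 + 17496·x^5)·Dx + (-84 - 396·x - 378·x^2 + 5832·x^3 + 23814·x^4 + 34992·x^5 + 17496·x^6)·Dx^2 + (-24 - 96·x + 180·x^2 + 1620·x^3 + 3240·x^4 + 1944·x^5)·Dx^3 + (-1 + 84·x^2 + 540·x^3 + 1485·x^4 + 1944·x^5 + 972·x^6)·Dx^4  (order 4).
h: a_k = 0, 36, -81, 108, -405, 2673/2, …
ICs: h(0) = 0, h′(0) = 36, h′′(0) = -162, h′′′(0) = 648.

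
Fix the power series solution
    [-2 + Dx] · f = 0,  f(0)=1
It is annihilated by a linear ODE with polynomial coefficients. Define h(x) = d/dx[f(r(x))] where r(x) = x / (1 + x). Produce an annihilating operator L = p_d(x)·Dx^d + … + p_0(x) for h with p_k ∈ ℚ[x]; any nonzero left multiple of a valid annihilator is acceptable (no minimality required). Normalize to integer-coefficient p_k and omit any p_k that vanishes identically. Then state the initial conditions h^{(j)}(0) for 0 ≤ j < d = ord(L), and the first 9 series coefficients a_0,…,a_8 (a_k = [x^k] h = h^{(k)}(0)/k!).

f: a_k = 1, 2, 2, 4/3, 2/3, 4/15, 4/45, 8/315, 2/315, …
f∘r: x↦r, Dx↦Dx/r' in L_f ⇒ L₀.
Differentiate: ansatz ord ≤ ord L₀ ⇒ L.
L = -2·x + (-1 - 2·x - x^2)·Dx  (order 1).
h: a_k = 2, 0, -2, 8/3, -2, 8/15, 10/9, -256/105, 142/45, …
ICs: h(0) = 2.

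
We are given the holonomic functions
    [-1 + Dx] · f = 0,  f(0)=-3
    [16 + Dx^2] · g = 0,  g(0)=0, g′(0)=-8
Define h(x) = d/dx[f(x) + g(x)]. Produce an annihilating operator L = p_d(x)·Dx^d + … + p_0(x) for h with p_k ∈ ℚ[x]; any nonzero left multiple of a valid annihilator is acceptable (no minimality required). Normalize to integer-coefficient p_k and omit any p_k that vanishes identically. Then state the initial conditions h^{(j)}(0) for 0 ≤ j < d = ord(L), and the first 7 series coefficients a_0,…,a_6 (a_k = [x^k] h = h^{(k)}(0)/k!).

L = 16 - 16·Dx + Dx^2 - Dx^3  (order 3).
h: a_k = -11, -3, 125/2, -1/2, -2051/24, -1/40, 6553/144, …
ICs: h(0) = -11, h′(0) = -3, h′′(0) = 125.

f: a_k = -3, -3, -3/2, -1/2, -1/8, -1/40, -1/240, …
g: a_k = 0, -8, 0, 64/3, 0, -256/15, 0, …
L₀ := lclm(L_f,L_g); ord L₀ ≤ 1+2.
Derive L from L₀ (diff closure).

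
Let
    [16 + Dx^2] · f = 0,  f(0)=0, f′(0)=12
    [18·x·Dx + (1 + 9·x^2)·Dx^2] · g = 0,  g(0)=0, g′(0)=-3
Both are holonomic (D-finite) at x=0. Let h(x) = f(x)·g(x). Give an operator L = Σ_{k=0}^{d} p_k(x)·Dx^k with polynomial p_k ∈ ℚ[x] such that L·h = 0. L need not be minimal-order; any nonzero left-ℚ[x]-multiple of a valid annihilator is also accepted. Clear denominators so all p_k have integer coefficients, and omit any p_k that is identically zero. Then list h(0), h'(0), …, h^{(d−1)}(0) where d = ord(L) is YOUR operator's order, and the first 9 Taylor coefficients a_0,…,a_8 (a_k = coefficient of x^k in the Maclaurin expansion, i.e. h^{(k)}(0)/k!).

f: a_k = 0, 12, 0, -32, 0, 128/5, 0, -1024/105, 0, …
g: a_k = 0, -3, 0, 9, 0, -243/5, 0, 2187/7, 0, …
L₀ := L_f ⊗_s L_g (sym. prod.), ord ≤ 4.
L = (20800 + 494784·x^2 + 2923776·x^4 + 11943936·x^6 + 26873856·x^8) + (19584·x + 342144·x^3 + 2239488·x^5 + 6718464·x^7)·Dx + (1700 + 42732·x^2 + 318816·x^4 + 1492992·x^6 + 3359232·x^8)·Dx^2 + (1224·x + 21384·x^3 + 139968·x^5 + 419904·x^7)·Dx^3 + (25 + 738·x^2 + 8505·x^4 + 46656·x^6 + 104976·x^8)·Dx^4  (order 4).
h: a_k = 0, 0, -36, 0, 204, 0, -948, 0, 5564, …
ICs: h(0) = 0, h′(0) = 0, h′′(0) = -72, h′′′(0) = 0.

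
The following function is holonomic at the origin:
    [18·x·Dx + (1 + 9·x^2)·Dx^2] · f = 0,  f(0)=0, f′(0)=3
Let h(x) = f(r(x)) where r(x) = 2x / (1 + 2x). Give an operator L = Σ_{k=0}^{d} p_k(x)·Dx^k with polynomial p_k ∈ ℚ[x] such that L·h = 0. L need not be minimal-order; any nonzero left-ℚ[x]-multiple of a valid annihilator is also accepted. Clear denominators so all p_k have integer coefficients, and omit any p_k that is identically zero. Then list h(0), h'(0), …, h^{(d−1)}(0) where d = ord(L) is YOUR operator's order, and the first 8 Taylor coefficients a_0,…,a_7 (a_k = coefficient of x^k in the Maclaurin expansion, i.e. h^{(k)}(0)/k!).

L = (4 + 80·x)·Dx + (1 + 4·x + 40·x^2)·Dx^2  (order 2).
h: a_k = 0, 6, -12, -48, 384, -384/5, -9984, 254976/7, …
ICs: h(0) = 0, h′(0) = 6.

f: a_k = 0, 3, 0, -9, 0, 243/5, 0, -2187/7, …
h₀=f(r): pull back L_f along r ⇒ L₀.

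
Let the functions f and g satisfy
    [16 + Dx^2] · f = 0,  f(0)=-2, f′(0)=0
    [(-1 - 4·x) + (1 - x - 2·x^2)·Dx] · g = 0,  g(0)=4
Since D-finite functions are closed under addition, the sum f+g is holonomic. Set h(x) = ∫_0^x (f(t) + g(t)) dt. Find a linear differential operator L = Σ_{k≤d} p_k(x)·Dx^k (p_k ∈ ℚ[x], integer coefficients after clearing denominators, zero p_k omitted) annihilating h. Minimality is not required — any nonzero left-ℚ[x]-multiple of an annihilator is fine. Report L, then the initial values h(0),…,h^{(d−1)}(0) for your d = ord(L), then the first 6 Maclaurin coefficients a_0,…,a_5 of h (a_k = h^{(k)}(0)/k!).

L = (-368 - 1408·x + 256·x^2 - 512·x^3 - 2560·x^4 - 2048·x^5)·Dx + (176 - 336·x - 384·x^2 + 1024·x^3 + 384·x^4 - 1536·x^5 - 1024·x^6)·Dx^2 + (-23 - 88·x + 16·x^2 - 32·x^3 - 160·x^4 - 128·x^5)·Dx^3 + (11 - 21·x - 24·x^2 + 64·x^3 + 24·x^4 - 96·x^5 - 64·x^6)·Dx^4  (order 4).
h: a_k = 0, 2, 2, 28/3, 5, 68/15, …
ICs: h(0) = 0, h′(0) = 2, h′′(0) = 4, h′′′(0) = 56.

f: a_k = -2, 0, 16, 0, -64/3, 0, …
g: a_k = 4, 4, 12, 20, 44, 84, …
L₀ := lclm(L_f,L_g); ord L₀ ≤ 2+1.
∫: right-multiply L₀ by Dx.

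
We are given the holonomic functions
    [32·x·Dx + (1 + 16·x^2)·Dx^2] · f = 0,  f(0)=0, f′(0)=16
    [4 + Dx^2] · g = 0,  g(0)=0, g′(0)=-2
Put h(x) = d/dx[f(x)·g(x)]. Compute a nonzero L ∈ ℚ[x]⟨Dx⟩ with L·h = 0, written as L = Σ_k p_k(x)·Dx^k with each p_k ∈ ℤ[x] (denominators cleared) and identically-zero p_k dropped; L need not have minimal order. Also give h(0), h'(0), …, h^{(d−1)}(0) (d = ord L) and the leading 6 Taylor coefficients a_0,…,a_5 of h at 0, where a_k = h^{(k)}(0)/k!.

L = (62288 + 2213376·x^2 + 73428992·x^4 + 58982400·x^6 + 3145728·x^8 - 167772160·x^10 + 268435456·x^12) + (35072·x + 2871296·x^3 + 39976960·x^5 + 52428800·x^7 + 83886080·x^9 + 268435456·x^11)·Dx + (15912 + 579328·x^2 + 18954240·x^4 + 19529728·x^6 + 9961472·x^8 - 16777216·x^10 + 134217728·x^12)·Dx^2 + (8768·x + 717824·x^3 + 9994240·x^5 + 13107200·x^7 + 20971520·x^9 + 67108864·x^11)·Dx^3 + (85 + 6496·x^2 + 149248·x^4 + 1196032·x^6 + 2293760·x^8 + 6291456·x^10 + 16777216·x^12)·Dx^4  (order 4).
h: a_k = 0, -64, 0, 768, 0, -31616/3, …
ICs: h(0) = 0, h′(0) = -64, h′′(0) = 0, h′′′(0) = 4608.

f: a_k = 0, 16, 0, -256/3, 0, 4096/5, …
g: a_k = 0, -2, 0, 4/3, 0, -4/15, …
Sym-product of L_f,L_g gives L₀ (≤ ord 4).
Derive L from L₀ (diff closure).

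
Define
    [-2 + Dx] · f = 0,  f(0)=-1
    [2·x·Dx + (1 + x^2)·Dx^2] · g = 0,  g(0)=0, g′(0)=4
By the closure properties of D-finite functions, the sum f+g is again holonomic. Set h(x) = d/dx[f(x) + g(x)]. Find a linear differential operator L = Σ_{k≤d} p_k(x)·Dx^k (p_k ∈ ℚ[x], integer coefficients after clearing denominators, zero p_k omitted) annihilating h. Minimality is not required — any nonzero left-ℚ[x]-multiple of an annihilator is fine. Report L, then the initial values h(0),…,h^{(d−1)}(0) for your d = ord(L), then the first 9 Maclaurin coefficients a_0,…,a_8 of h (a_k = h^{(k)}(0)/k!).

L = (2 - 4·x - 6·x^2 - 4·x^3) + (-3 - x^2 - 2·x^4)·Dx + (1 + x + 2·x^2 + x^3 + x^4)·Dx^2  (order 2).
h: a_k = 2, -4, -8, -8/3, 8/3, -8/15, -188/45, -16/315, 1256/315, …
ICs: h(0) = 2, h′(0) = -4.

f: a_k = -1, -2, -2, -4/3, -2/3, -4/15, -4/45, -8/315, -2/315, …
g: a_k = 0, 4, 0, -4/3, 0, 4/5, 0, -4/7, 0, …
Weyl lclm of L_f,L_g ⇒ L₀ (ord ≤ 3).
h₀' ⇒ L via d/dx closure of L₀.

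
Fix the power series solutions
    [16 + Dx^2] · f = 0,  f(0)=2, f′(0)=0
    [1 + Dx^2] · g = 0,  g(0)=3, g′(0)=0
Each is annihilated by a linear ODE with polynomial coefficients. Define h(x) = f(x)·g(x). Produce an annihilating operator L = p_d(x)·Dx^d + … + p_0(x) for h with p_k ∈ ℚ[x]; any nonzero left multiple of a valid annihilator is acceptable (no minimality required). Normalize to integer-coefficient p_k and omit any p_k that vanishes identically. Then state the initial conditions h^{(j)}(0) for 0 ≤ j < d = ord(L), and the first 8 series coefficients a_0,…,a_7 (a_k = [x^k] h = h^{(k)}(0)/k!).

f: a_k = 2, 0, -16, 0, 64/3, 0, -512/45, 0, …
g: a_k = 3, 0, -3/2, 0, 1/8, 0, -1/240, 0, …
Product ⇒ symmetric product L₀, ord ≤ 4.
L = 225 + 34·Dx^2 + Dx^4  (order 4).
h: a_k = 6, 0, -51, 0, 353/4, 0, -8177/120, 0, …
ICs: h(0) = 6, h′(0) = 0, h′′(0) = -102, h′′′(0) = 0.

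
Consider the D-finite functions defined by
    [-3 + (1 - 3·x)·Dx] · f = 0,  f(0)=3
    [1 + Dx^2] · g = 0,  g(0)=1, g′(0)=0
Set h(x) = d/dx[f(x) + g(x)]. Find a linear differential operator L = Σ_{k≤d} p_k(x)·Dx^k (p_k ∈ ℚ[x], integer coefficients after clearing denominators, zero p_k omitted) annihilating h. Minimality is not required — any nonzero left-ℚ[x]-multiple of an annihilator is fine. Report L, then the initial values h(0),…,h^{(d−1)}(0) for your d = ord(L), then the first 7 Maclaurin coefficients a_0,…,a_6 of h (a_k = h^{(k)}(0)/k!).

L = (654 - 36·x + 54·x^2) + (-55 + 171·x - 27·x^2 + 27·x^3)·Dx + (654 - 36·x + 54·x^2)·Dx^2 + (-55 + 171·x - 27·x^2 + 27·x^3)·Dx^3  (order 3).
h: a_k = 9, 53, 243, 5833/6, 3645, 1574639/120, 45927, …
ICs: h(0) = 9, h′(0) = 53, h′′(0) = 486.

f: a_k = 3, 9, 27, 81, 243, 729, 2187, …
g: a_k = 1, 0, -1/2, 0, 1/24, 0, -1/720, …
Weyl lclm of L_f,L_g ⇒ L₀ (ord ≤ 3).
Derive L from L₀ (diff closure).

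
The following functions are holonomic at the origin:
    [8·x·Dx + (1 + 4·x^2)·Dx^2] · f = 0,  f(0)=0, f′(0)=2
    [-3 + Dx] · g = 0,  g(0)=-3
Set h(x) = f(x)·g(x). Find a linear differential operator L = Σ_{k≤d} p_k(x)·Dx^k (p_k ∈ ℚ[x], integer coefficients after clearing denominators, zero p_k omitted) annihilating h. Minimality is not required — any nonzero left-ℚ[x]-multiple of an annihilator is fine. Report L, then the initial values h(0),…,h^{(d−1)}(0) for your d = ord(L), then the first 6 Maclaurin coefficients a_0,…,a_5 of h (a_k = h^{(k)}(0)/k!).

f: a_k = 0, 2, 0, -8/3, 0, 32/5, …
g: a_k = -3, -9, -27/2, -27/2, -81/8, -243/40, …
L₀ := L_f ⊗_s L_g (sym. prod.), ord ≤ 2.
L = (9 - 24·x + 36·x^2) + (-6 + 8·x - 24·x^2)·Dx + (1 + 4·x^2)·Dx^2  (order 2).
h: a_k = 0, -6, -18, -19, -3, -69/20, …
ICs: h(0) = 0, h′(0) = -6.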